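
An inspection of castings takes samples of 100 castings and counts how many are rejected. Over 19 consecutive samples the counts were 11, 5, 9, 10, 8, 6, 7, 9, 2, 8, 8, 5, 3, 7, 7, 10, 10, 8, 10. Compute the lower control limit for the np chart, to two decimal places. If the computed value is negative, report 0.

p̄ = Σdᵢ / (k·n) = 143 / (19 × 100) = 0.07526
LCL = np̄ − 3·√(np̄(1−p̄)) = 7.5263 − 3 × 2.6382 = -0.3881 → 0 (negative, so LCL = 0)

0.00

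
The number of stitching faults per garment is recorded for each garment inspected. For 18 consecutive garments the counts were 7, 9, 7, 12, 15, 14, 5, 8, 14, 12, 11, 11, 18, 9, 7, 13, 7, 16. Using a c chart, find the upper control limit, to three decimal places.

c̄ = (7 + 9 + 7 + 12 + 15 + 14 + 5 + 8 + 14 + 12 + 11 + 11 + 18 + 9 + 7 + 13 + 7 + 16) / 18 = 195 / 18 = 10.8333
UCL = c̄ + 3√c̄ = 10.8333 + 3 × √10.8333 = 10.8333 + 3 × 3.2914 = 20.7075

20.708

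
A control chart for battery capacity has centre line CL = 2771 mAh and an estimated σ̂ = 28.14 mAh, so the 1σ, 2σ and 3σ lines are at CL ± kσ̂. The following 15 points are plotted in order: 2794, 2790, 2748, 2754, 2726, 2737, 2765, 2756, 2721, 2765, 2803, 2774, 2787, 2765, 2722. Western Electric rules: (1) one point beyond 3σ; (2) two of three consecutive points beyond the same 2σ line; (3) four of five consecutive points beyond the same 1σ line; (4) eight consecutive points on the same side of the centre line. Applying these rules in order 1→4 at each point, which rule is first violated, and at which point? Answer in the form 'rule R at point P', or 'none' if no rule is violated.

rule 4 at point 10

Zone of each point (C = within 1σ̂, B = 1σ̂–2σ̂, A = 2σ̂–3σ̂, * = beyond 3σ̂; sign = side of CL): 1:+C, 2:+C, 3:-C, 4:-C, 5:-B, 6:-B, 7:-C, 8:-C, 9:-B, 10:-C, 11:+B, 12:+C, 13:+C, 14:-C, 15:-B
Rule 4 (eight consecutive points on the same side of the centre line) is satisfied at point 10.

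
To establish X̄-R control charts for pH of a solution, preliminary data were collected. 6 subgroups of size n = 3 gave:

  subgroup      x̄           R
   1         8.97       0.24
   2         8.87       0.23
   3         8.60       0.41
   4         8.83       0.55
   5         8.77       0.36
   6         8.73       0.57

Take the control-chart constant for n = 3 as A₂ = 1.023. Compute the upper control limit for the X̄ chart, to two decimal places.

X̄̄ = (8.97 + 8.87 + 8.60 + 8.83 + 8.77 + 8.73) / 6 = 52.7700 / 6 = 8.7950
R̄ = (0.24 + 0.23 + 0.41 + 0.55 + 0.36 + 0.57) / 6 = 2.3600 / 6 = 0.3933
UCL = X̄̄ + A₂·R̄ = 8.7950 + 1.023 × 0.3933 = 9.1974

9.20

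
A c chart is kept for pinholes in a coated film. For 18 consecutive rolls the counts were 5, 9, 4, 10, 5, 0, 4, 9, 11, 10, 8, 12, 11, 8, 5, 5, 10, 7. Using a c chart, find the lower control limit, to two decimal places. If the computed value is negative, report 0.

0.00

c̄ = (5 + 9 + 4 + 10 + 5 + 0 + 4 + 9 + 11 + 10 + 8 + 12 + 11 + 8 + 5 + 5 + 10 + 7) / 18 = 133 / 18 = 7.3889
LCL = c̄ − 3√c̄ = 7.3889 − 3 × 2.7183 = -0.7659 → 0 (cannot be negative)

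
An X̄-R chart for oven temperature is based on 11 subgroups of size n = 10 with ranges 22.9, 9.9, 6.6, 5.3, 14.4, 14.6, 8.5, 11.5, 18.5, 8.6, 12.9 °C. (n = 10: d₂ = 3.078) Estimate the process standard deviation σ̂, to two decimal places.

3.95

R̄ = (22.9 + 9.9 + 6.6 + 5.3 + 14.4 + 14.6 + 8.5 + 11.5 + 18.5 + 8.6 + 12.9) / 11 = 12.1545
σ̂ = R̄ / d₂ = 12.1545 / 3.078 = 3.9488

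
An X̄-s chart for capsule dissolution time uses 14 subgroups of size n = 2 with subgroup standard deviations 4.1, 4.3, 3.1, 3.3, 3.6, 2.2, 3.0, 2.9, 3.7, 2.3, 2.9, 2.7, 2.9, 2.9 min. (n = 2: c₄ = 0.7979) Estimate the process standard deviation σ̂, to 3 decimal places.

3.930

s̄ = (4.1 + 4.3 + 3.1 + 3.3 + 3.6 + 2.2 + 3.0 + 2.9 + 3.7 + 2.3 + 2.9 + 2.7 + 2.9 + 2.9) / 14 = 3.1357
σ̂ = s̄ / c₄ = 3.1357 / 0.7979 = 3.9300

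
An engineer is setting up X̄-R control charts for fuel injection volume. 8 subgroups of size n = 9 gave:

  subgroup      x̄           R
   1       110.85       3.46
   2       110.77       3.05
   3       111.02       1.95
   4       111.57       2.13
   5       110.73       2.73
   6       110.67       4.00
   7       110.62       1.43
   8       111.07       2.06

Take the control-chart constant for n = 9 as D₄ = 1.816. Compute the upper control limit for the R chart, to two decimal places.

R̄ = (3.46 + 3.05 + 1.95 + 2.13 + 2.73 + 4.00 + 1.43 + 2.06) / 8 = 20.8100 / 8 = 2.6012
UCL_R = D₄·R̄ = 1.816 × 2.6012 = 4.7239

4.72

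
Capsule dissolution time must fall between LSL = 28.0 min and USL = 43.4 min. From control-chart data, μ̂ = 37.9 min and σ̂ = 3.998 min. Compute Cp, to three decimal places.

Cp = (USL − LSL) / (6σ̂) = (43.4 − 28.0) / (6 × 3.998) = 15.4000 / 23.9880 = 0.6420

0.642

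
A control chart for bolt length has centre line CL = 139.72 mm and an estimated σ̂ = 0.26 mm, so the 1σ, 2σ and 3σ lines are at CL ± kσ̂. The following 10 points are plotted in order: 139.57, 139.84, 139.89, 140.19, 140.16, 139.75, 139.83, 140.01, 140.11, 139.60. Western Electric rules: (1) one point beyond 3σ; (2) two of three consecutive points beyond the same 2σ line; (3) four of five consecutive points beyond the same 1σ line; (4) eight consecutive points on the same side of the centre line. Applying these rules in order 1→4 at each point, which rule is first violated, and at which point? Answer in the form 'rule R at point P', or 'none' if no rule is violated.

Zone of each point (C = within 1σ̂, B = 1σ̂–2σ̂, A = 2σ̂–3σ̂, * = beyond 3σ̂; sign = side of CL): 1:-C, 2:+C, 3:+C, 4:+B, 5:+B, 6:+C, 7:+C, 8:+B, 9:+B, 10:-C
Rule 4 (eight consecutive points on the same side of the centre line) is satisfied at point 9.

rule 4 at point 9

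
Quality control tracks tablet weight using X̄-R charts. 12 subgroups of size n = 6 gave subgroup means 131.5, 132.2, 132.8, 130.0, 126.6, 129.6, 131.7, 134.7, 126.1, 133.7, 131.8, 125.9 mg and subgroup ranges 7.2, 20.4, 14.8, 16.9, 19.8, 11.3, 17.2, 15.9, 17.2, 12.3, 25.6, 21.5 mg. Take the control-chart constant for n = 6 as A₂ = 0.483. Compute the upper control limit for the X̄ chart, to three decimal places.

138.604

X̄̄ = (131.5 + 132.2 + 132.8 + 130.0 + 126.6 + 129.6 + 131.7 + 134.7 + 126.1 + 133.7 + 131.8 + 125.9) / 12 = 1566.6000 / 12 = 130.5500
R̄ = (7.2 + 20.4 + 14.8 + 16.9 + 19.8 + 11.3 + 17.2 + 15.9 + 17.2 + 12.3 + 25.6 + 21.5) / 12 = 200.1000 / 12 = 16.6750
UCL = X̄̄ + A₂·R̄ = 130.5500 + 0.483 × 16.6750 = 138.6040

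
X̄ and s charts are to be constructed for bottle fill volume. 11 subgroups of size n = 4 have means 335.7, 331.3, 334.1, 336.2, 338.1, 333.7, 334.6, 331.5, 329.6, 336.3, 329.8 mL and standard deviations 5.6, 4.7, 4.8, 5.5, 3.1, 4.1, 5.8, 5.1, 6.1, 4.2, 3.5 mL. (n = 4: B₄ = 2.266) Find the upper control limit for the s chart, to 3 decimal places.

s̄ = (5.6 + 4.7 + 4.8 + 5.5 + 3.1 + 4.1 + 5.8 + 5.1 + 6.1 + 4.2 + 3.5) / 11 = 4.7727
UCL_s = B₄·s̄ = 2.266 × 4.7727 = 10.8150

10.815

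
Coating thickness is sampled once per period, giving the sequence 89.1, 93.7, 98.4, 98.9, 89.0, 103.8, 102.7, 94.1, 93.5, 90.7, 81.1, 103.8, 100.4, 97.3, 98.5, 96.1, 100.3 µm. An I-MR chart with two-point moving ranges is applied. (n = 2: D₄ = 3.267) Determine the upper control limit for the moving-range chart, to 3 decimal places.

19.234

Moving ranges: 4.6, 4.7, 0.5, 9.9, 14.8, 1.1, 8.6, 0.6, 2.8, 9.6, 22.7, 3.4, 3.1, 1.2, 2.4, 4.2; M̄R̄ = 94.2000 / 16 = 5.8875
UCL_MR = D₄·M̄R̄ = 3.267 × 5.8875 = 19.2345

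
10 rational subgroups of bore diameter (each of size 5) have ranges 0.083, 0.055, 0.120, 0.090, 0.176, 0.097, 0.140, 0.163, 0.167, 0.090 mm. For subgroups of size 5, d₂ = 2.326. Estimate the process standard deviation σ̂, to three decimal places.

R̄ = (0.083 + 0.055 + 0.120 + 0.090 + 0.176 + 0.097 + 0.140 + 0.163 + 0.167 + 0.090) / 10 = 0.1181
σ̂ = R̄ / d₂ = 0.1181 / 2.326 = 0.0508

0.051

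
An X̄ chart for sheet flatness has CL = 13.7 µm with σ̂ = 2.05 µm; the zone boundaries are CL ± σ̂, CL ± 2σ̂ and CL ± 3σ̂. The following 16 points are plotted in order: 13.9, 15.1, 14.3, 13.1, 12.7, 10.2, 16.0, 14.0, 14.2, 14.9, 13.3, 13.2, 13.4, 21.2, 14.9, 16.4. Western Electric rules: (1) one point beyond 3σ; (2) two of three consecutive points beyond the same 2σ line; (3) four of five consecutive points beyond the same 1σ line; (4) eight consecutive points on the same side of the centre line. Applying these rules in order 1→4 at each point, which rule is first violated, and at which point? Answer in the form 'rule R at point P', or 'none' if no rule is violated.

rule 1 at point 14

Zone of each point (C = within 1σ̂, B = 1σ̂–2σ̂, A = 2σ̂–3σ̂, * = beyond 3σ̂; sign = side of CL): 1:+C, 2:+C, 3:+C, 4:-C, 5:-C, 6:-B, 7:+B, 8:+C, 9:+C, 10:+C, 11:-C, 12:-C, 13:-C, 14:+*, 15:+C, 16:+B
Rule 1 (one point beyond the 3σ limits) is satisfied at point 14.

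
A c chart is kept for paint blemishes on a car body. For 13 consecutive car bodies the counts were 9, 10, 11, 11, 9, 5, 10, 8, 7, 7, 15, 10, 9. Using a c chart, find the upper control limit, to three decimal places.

c̄ = (9 + 10 + 11 + 11 + 9 + 5 + 10 + 8 + 7 + 7 + 15 + 10 + 9) / 13 = 121 / 13 = 9.3077
UCL = c̄ + 3√c̄ = 9.3077 + 3 × √9.3077 = 9.3077 + 3 × 3.0509 = 18.4602

18.460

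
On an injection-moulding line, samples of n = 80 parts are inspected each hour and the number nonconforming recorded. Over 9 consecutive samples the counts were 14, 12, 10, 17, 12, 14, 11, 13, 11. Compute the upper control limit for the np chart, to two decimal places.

p̄ = Σdᵢ / (k·n) = 114 / (9 × 80) = 0.15833
UCL = np̄ + 3·√(np̄(1−p̄)) = 12.6667 + 3 × √(12.6667×0.84167) = 12.6667 + 3 × 3.2651 = 22.4621

22.46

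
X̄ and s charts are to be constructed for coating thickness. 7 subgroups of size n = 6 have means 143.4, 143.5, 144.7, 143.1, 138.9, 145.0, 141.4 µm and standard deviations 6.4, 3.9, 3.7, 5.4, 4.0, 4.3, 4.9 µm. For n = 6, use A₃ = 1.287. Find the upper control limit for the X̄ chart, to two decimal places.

X̄̄ = (143.4 + 143.5 + 144.7 + 143.1 + 138.9 + 145.0 + 141.4) / 7 = 142.8571
s̄ = (6.4 + 3.9 + 3.7 + 5.4 + 4.0 + 4.3 + 4.9) / 7 = 4.6571
UCL = X̄̄ + A₃·s̄ = 142.8571 + 1.287 × 4.6571 = 148.8509

148.85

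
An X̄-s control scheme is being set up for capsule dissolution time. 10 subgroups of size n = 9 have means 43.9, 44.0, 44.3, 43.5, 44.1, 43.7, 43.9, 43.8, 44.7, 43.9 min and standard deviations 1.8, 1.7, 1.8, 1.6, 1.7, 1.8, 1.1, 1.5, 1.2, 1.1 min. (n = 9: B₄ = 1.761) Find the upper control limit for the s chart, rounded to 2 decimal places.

2.69

s̄ = (1.8 + 1.7 + 1.8 + 1.6 + 1.7 + 1.8 + 1.1 + 1.5 + 1.2 + 1.1) / 10 = 1.5300
UCL_s = B₄·s̄ = 1.761 × 1.5300 = 2.6943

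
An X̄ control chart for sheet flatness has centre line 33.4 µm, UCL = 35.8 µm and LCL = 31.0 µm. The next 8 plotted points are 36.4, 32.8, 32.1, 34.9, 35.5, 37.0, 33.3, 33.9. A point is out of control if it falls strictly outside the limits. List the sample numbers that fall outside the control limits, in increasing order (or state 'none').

Compare each point to [31.0, 35.8]: sample 1 = 36.4 > UCL; sample 6 = 37.0 > UCL.

1, 6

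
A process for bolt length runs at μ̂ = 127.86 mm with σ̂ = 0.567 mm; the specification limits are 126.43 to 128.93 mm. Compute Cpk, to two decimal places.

Cpu = (USL − μ̂) / (3σ̂) = (128.93 − 127.86) / (3 × 0.567) = 0.6290; Cpl = (μ̂ − LSL) / (3σ̂) = (127.86 − 126.43) / (3 × 0.567) = 0.8407; Cpk = min(Cpu, Cpl) = 0.6290

0.63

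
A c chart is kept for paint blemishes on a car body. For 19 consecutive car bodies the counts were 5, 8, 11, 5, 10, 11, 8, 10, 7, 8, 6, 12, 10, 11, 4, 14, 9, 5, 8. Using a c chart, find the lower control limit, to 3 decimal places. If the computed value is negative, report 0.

0.000

c̄ = (5 + 8 + 11 + 5 + 10 + 11 + 8 + 10 + 7 + 8 + 6 + 12 + 10 + 11 + 4 + 14 + 9 + 5 + 8) / 19 = 162 / 19 = 8.5263
LCL = c̄ − 3√c̄ = 8.5263 − 3 × 2.9200 = -0.2336 → 0 (cannot be negative)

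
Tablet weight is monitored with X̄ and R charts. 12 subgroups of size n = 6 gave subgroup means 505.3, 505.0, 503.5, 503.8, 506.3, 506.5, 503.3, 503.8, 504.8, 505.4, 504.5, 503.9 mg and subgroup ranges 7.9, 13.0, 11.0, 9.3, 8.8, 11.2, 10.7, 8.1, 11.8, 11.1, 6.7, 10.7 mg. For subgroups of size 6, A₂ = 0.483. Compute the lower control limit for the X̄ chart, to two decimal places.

X̄̄ = (505.3 + 505.0 + 503.5 + 503.8 + 506.3 + 506.5 + 503.3 + 503.8 + 504.8 + 505.4 + 504.5 + 503.9) / 12 = 6056.1000 / 12 = 504.6750
R̄ = (7.9 + 13.0 + 11.0 + 9.3 + 8.8 + 11.2 + 10.7 + 8.1 + 11.8 + 11.1 + 6.7 + 10.7) / 12 = 120.3000 / 12 = 10.0250
LCL = X̄̄ − A₂·R̄ = 504.6750 − 0.483 × 10.0250 = 499.8329

499.83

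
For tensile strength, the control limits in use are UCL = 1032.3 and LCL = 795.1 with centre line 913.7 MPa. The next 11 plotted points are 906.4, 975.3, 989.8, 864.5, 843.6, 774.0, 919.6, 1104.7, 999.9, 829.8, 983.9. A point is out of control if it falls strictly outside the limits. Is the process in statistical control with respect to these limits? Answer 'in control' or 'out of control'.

out of control

Compare each point to [795.1, 1032.3]: sample 6 = 774.0 < LCL; sample 8 = 1104.7 > UCL.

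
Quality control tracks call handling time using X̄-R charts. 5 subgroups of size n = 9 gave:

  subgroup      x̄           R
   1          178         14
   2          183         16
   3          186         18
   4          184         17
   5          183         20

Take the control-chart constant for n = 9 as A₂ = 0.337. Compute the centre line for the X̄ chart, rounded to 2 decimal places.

182.80

X̄̄ = (178 + 183 + 186 + 184 + 183) / 5 = 914.0000 / 5 = 182.8000
CL = X̄̄ = 182.8000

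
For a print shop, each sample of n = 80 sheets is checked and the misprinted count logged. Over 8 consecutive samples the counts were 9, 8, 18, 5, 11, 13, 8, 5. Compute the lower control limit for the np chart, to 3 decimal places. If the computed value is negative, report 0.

0.896

p̄ = Σdᵢ / (k·n) = 77 / (8 × 80) = 0.12031
LCL = np̄ − 3·√(np̄(1−p̄)) = 9.6250 − 3 × 2.9098 = 0.8956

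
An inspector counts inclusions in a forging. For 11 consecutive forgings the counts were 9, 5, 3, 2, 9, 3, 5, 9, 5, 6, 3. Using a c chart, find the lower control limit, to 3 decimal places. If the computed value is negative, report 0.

0.000

c̄ = (9 + 5 + 3 + 2 + 9 + 3 + 5 + 9 + 5 + 6 + 3) / 11 = 59 / 11 = 5.3636
LCL = c̄ − 3√c̄ = 5.3636 − 3 × 2.3160 = -1.5842 → 0 (cannot be negative)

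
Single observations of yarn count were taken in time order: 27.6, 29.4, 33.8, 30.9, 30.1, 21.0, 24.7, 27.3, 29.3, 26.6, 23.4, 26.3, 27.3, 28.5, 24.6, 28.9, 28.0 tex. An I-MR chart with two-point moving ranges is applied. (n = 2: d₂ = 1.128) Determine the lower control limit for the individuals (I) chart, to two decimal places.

19.63

X̄ = (27.6 + 29.4 + 33.8 + 30.9 + 30.1 + 21.0 + 24.7 + 27.3 + 29.3 + 26.6 + 23.4 + 26.3 + 27.3 + 28.5 + 24.6 + 28.9 + 28.0) / 17 = 27.5118
Moving ranges: 1.8, 4.4, 2.9, 0.8, 9.1, 3.7, 2.6, 2.0, 2.7, 3.2, 2.9, 1.0, 1.2, 3.9, 4.3, 0.9; M̄R̄ = 47.4000 / 16 = 2.9625
LCL = X̄ − 3·M̄R̄/d₂ = 27.5118 − 3 × 2.9625 / 1.128 = 19.6328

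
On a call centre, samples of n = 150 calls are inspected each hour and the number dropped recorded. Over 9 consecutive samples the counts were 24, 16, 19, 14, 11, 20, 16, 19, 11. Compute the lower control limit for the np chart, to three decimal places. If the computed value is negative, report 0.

5.120

p̄ = Σdᵢ / (k·n) = 150 / (9 × 150) = 0.11111
LCL = np̄ − 3·√(np̄(1−p̄)) = 16.6667 − 3 × 3.8490 = 5.1197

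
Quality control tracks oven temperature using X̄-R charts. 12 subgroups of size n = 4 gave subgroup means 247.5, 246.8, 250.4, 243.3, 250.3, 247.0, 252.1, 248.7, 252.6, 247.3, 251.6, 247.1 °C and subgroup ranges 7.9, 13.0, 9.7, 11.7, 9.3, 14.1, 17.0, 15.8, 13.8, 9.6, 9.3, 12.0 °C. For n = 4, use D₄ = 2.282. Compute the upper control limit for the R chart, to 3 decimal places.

27.232

R̄ = (7.9 + 13.0 + 9.7 + 11.7 + 9.3 + 14.1 + 17.0 + 15.8 + 13.8 + 9.6 + 9.3 + 12.0) / 12 = 143.2000 / 12 = 11.9333
UCL_R = D₄·R̄ = 2.282 × 11.9333 = 27.2319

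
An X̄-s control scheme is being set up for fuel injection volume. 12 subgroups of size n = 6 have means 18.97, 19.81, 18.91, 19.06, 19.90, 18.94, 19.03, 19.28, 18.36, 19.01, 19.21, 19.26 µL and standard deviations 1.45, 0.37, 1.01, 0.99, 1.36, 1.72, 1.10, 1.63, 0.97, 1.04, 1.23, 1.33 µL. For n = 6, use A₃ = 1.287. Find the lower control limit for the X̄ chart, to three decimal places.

17.622

X̄̄ = (18.97 + 19.81 + 18.91 + 19.06 + 19.90 + 18.94 + 19.03 + 19.28 + 18.36 + 19.01 + 19.21 + 19.26) / 12 = 19.1450
s̄ = (1.45 + 0.37 + 1.01 + 0.99 + 1.36 + 1.72 + 1.10 + 1.63 + 0.97 + 1.04 + 1.23 + 1.33) / 12 = 1.1833
LCL = X̄̄ − A₃·s̄ = 19.1450 − 1.287 × 1.1833 = 17.6220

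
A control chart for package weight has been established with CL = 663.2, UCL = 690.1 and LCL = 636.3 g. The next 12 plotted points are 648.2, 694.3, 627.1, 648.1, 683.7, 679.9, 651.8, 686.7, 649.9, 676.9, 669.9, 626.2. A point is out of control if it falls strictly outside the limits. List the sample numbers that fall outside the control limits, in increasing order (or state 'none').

Compare each point to [636.3, 690.1]: sample 2 = 694.3 > UCL; sample 3 = 627.1 < LCL; sample 12 = 626.2 < LCL.

2, 3, 12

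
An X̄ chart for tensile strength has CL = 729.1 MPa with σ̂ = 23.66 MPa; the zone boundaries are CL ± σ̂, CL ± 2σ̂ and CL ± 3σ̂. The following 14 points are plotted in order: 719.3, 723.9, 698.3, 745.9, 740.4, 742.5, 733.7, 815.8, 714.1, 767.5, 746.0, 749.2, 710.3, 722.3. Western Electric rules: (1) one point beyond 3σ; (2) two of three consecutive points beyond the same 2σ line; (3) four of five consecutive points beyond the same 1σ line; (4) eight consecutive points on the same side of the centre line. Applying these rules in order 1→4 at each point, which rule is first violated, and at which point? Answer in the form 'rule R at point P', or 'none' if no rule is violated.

Zone of each point (C = within 1σ̂, B = 1σ̂–2σ̂, A = 2σ̂–3σ̂, * = beyond 3σ̂; sign = side of CL): 1:-C, 2:-C, 3:-B, 4:+C, 5:+C, 6:+C, 7:+C, 8:+*, 9:-C, 10:+B, 11:+C, 12:+C, 13:-C, 14:-C
Rule 1 (one point beyond the 3σ limits) is satisfied at point 8.

rule 1 at point 8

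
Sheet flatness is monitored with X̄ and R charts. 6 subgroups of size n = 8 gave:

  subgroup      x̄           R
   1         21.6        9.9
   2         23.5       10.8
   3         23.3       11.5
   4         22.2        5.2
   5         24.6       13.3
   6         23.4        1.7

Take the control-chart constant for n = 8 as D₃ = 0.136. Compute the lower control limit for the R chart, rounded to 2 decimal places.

1.19

R̄ = (9.9 + 10.8 + 11.5 + 5.2 + 13.3 + 1.7) / 6 = 52.4000 / 6 = 8.7333
LCL_R = D₃·R̄ = 0.136 × 8.7333 = 1.1877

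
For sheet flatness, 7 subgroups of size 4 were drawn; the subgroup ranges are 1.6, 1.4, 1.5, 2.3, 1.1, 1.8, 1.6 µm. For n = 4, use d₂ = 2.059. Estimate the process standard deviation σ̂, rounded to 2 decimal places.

R̄ = (1.6 + 1.4 + 1.5 + 2.3 + 1.1 + 1.8 + 1.6) / 7 = 1.6143
σ̂ = R̄ / d₂ = 1.6143 / 2.059 = 0.7840

0.78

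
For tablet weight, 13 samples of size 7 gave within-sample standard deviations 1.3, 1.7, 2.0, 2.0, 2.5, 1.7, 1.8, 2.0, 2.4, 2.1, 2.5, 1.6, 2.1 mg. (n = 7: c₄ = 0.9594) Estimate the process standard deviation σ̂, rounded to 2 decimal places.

2.06

s̄ = (1.3 + 1.7 + 2.0 + 2.0 + 2.5 + 1.7 + 1.8 + 2.0 + 2.4 + 2.1 + 2.5 + 1.6 + 2.1) / 13 = 1.9769
σ̂ = s̄ / c₄ = 1.9769 / 0.9594 = 2.0606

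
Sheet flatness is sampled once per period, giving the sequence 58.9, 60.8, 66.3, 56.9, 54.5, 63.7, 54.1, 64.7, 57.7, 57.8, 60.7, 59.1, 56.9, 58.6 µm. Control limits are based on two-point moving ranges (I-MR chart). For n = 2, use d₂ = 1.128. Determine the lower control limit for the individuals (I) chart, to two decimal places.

46.22

X̄ = (58.9 + 60.8 + 66.3 + 56.9 + 54.5 + 63.7 + 54.1 + 64.7 + 57.7 + 57.8 + 60.7 + 59.1 + 56.9 + 58.6) / 14 = 59.3357
Moving ranges: 1.9, 5.5, 9.4, 2.4, 9.2, 9.6, 10.6, 7.0, 0.1, 2.9, 1.6, 2.2, 1.7; M̄R̄ = 64.1000 / 13 = 4.9308
LCL = X̄ − 3·M̄R̄/d₂ = 59.3357 − 3 × 4.9308 / 1.128 = 46.2220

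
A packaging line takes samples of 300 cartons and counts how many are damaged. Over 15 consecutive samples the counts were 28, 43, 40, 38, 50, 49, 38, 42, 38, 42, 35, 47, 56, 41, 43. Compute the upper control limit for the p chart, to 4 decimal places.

0.2001

p̄ = Σdᵢ / (k·n) = 630 / (15 × 300) = 0.14000
UCL = p̄ + 3·√(p̄(1−p̄)/n) = 0.14000 + 3 × √(0.14000×0.86000/300) = 0.14000 + 3 × 0.02003 = 0.20010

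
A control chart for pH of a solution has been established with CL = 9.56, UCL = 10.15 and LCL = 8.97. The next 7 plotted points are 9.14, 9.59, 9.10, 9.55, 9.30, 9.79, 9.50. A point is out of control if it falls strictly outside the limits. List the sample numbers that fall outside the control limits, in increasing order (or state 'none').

none

All 7 points lie within [8.97, 10.15].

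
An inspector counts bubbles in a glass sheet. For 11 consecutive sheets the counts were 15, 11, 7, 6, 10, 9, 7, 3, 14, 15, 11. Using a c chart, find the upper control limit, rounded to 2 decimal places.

c̄ = (15 + 11 + 7 + 6 + 10 + 9 + 7 + 3 + 14 + 15 + 11) / 11 = 108 / 11 = 9.8182
UCL = c̄ + 3√c̄ = 9.8182 + 3 × √9.8182 = 9.8182 + 3 × 3.1334 = 19.2184

19.22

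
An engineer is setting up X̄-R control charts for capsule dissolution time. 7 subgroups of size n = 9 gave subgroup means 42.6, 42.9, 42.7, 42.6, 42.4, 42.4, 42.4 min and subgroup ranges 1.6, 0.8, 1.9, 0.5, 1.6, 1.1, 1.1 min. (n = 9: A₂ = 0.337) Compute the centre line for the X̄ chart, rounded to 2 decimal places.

X̄̄ = (42.6 + 42.9 + 42.7 + 42.6 + 42.4 + 42.4 + 42.4) / 7 = 298.0000 / 7 = 42.5714
CL = X̄̄ = 42.5714

42.57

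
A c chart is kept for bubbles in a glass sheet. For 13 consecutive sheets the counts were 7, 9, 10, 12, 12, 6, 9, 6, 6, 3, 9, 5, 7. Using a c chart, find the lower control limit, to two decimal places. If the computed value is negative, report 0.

0.00

c̄ = (7 + 9 + 10 + 12 + 12 + 6 + 9 + 6 + 6 + 3 + 9 + 5 + 7) / 13 = 101 / 13 = 7.7692
LCL = c̄ − 3√c̄ = 7.7692 − 3 × 2.7873 = -0.5928 → 0 (cannot be negative)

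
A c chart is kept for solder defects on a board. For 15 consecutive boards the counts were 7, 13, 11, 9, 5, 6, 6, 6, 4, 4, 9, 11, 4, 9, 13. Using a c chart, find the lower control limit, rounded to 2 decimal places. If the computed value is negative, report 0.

c̄ = (7 + 13 + 11 + 9 + 5 + 6 + 6 + 6 + 4 + 4 + 9 + 11 + 4 + 9 + 13) / 15 = 117 / 15 = 7.8000
LCL = c̄ − 3√c̄ = 7.8000 − 3 × 2.7928 = -0.5785 → 0 (cannot be negative)

0.00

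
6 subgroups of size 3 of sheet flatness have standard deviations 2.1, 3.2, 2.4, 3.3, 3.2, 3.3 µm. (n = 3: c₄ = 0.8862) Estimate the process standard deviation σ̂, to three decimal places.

s̄ = (2.1 + 3.2 + 2.4 + 3.3 + 3.2 + 3.3) / 6 = 2.9167
σ̂ = s̄ / c₄ = 2.9167 / 0.8862 = 3.2912

3.291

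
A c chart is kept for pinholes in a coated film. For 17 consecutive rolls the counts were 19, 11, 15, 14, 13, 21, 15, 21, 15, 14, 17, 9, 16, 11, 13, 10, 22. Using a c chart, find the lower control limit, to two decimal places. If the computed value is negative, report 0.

3.42

c̄ = (19 + 11 + 15 + 14 + 13 + 21 + 15 + 21 + 15 + 14 + 17 + 9 + 16 + 11 + 13 + 10 + 22) / 17 = 256 / 17 = 15.0588
LCL = c̄ − 3√c̄ = 15.0588 − 3 × 3.8806 = 3.4171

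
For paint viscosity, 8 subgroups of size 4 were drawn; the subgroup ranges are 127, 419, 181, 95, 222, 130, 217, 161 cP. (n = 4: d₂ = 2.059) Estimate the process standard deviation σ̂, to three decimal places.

R̄ = (127 + 419 + 181 + 95 + 222 + 130 + 217 + 161) / 8 = 194.0000
σ̂ = R̄ / d₂ = 194.0000 / 2.059 = 94.2205

94.220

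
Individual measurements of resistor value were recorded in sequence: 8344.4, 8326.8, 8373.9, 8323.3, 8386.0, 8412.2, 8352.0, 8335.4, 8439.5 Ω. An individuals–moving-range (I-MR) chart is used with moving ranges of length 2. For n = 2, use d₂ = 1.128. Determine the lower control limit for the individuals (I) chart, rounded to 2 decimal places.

8237.92

X̄ = (8344.4 + 8326.8 + 8373.9 + 8323.3 + 8386.0 + 8412.2 + 8352.0 + 8335.4 + 8439.5) / 9 = 8365.9444
Moving ranges: 17.6, 47.1, 50.6, 62.7, 26.2, 60.2, 16.6, 104.1; M̄R̄ = 385.1000 / 8 = 48.1375
LCL = X̄ − 3·M̄R̄/d₂ = 8365.9444 − 3 × 48.1375 / 1.128 = 8237.9192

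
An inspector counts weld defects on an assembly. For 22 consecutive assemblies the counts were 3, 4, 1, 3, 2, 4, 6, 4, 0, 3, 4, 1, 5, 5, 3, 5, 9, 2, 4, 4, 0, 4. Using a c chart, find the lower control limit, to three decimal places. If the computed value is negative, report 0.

c̄ = (3 + 4 + 1 + 3 + 2 + 4 + 6 + 4 + 0 + 3 + 4 + 1 + 5 + 5 + 3 + 5 + 9 + 2 + 4 + 4 + 0 + 4) / 22 = 76 / 22 = 3.4545
LCL = c̄ − 3√c̄ = 3.4545 − 3 × 1.8586 = -2.1214 → 0 (cannot be negative)

0.000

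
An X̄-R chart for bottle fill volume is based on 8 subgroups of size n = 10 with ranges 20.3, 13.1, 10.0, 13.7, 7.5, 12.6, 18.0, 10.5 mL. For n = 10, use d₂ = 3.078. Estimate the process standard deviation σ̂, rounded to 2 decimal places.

R̄ = (20.3 + 13.1 + 10.0 + 13.7 + 7.5 + 12.6 + 18.0 + 10.5) / 8 = 13.2125
σ̂ = R̄ / d₂ = 13.2125 / 3.078 = 4.2926

4.29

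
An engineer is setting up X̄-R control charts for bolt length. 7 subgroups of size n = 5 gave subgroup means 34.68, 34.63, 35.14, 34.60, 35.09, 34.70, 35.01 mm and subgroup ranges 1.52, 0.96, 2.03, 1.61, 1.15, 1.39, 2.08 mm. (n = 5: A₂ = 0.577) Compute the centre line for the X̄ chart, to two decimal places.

X̄̄ = (34.68 + 34.63 + 35.14 + 34.60 + 35.09 + 34.70 + 35.01) / 7 = 243.8500 / 7 = 34.8357
CL = X̄̄ = 34.8357

34.84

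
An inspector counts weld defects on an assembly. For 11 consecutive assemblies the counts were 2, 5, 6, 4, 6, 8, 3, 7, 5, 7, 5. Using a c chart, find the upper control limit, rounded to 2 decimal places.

12.16

c̄ = (2 + 5 + 6 + 4 + 6 + 8 + 3 + 7 + 5 + 7 + 5) / 11 = 58 / 11 = 5.2727
UCL = c̄ + 3√c̄ = 5.2727 + 3 × √5.2727 = 5.2727 + 3 × 2.2962 = 12.1615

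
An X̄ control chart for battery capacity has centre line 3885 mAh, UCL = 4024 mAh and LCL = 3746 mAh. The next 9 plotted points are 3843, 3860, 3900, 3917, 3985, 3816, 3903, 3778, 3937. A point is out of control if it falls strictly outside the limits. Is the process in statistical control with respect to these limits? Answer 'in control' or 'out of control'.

All 9 points lie within [3746, 4024].

in control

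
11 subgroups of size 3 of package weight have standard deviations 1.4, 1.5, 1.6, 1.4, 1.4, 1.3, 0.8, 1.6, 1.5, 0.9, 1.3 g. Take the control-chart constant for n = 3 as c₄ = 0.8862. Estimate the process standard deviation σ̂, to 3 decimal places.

s̄ = (1.4 + 1.5 + 1.6 + 1.4 + 1.4 + 1.3 + 0.8 + 1.6 + 1.5 + 0.9 + 1.3) / 11 = 1.3364
σ̂ = s̄ / c₄ = 1.3364 / 0.8862 = 1.5080

1.508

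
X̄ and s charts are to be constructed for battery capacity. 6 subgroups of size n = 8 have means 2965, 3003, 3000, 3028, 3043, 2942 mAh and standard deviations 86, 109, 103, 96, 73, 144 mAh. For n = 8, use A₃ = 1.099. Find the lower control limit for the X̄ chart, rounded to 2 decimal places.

2884.92

X̄̄ = (2965 + 3003 + 3000 + 3028 + 3043 + 2942) / 6 = 2996.8333
s̄ = (86 + 109 + 103 + 96 + 73 + 144) / 6 = 101.8333
LCL = X̄̄ − A₃·s̄ = 2996.8333 − 1.099 × 101.8333 = 2884.9185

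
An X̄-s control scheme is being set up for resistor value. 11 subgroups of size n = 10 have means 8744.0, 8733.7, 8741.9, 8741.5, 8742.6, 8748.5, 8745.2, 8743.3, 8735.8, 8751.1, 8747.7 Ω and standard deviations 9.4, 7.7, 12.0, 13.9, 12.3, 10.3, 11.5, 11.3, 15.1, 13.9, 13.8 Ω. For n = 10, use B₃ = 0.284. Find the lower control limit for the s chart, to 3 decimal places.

3.387

s̄ = (9.4 + 7.7 + 12.0 + 13.9 + 12.3 + 10.3 + 11.5 + 11.3 + 15.1 + 13.9 + 13.8) / 11 = 11.9273
LCL_s = B₃·s̄ = 0.284 × 11.9273 = 3.3873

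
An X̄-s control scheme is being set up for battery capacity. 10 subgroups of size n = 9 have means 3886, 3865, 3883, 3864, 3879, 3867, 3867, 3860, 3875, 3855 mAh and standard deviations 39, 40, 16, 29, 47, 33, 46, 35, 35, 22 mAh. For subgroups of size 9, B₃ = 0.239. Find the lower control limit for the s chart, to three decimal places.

s̄ = (39 + 40 + 16 + 29 + 47 + 33 + 46 + 35 + 35 + 22) / 10 = 34.2000
LCL_s = B₃·s̄ = 0.239 × 34.2000 = 8.1738

8.174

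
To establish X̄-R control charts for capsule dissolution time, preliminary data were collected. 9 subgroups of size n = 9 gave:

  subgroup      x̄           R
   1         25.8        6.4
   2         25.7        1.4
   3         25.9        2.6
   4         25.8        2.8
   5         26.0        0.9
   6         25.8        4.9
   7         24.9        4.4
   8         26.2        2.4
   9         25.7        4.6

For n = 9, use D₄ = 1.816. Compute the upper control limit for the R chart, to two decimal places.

6.13

R̄ = (6.4 + 1.4 + 2.6 + 2.8 + 0.9 + 4.9 + 4.4 + 2.4 + 4.6) / 9 = 30.4000 / 9 = 3.3778
UCL_R = D₄·R̄ = 1.816 × 3.3778 = 6.1340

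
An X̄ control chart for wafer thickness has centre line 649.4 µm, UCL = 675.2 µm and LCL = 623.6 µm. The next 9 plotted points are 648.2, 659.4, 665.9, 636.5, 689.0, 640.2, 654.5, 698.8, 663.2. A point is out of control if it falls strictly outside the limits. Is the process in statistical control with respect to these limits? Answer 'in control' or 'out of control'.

out of control

Compare each point to [623.6, 675.2]: sample 5 = 689.0 > UCL; sample 8 = 698.8 > UCL.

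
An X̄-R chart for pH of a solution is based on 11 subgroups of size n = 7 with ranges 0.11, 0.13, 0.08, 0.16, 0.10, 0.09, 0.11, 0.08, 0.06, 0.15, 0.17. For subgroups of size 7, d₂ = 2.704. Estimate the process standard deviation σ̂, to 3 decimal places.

0.042

R̄ = (0.11 + 0.13 + 0.08 + 0.16 + 0.10 + 0.09 + 0.11 + 0.08 + 0.06 + 0.15 + 0.17) / 11 = 0.1127
σ̂ = R̄ / d₂ = 0.1127 / 2.704 = 0.0417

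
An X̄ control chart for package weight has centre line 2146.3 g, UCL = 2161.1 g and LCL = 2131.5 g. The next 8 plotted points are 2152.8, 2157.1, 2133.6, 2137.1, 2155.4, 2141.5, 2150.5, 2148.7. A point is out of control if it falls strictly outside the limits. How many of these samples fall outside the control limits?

All 8 points lie within [2131.5, 2161.1].

0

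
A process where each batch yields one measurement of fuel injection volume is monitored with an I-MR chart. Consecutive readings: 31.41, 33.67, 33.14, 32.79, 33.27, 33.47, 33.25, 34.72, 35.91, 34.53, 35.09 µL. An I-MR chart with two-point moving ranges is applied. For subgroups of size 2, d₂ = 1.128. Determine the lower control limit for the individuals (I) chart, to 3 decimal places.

X̄ = (31.41 + 33.67 + 33.14 + 32.79 + 33.27 + 33.47 + 33.25 + 34.72 + 35.91 + 34.53 + 35.09) / 11 = 33.7500
Moving ranges: 2.26, 0.53, 0.35, 0.48, 0.20, 0.22, 1.47, 1.19, 1.38, 0.56; M̄R̄ = 8.6400 / 10 = 0.8640
LCL = X̄ − 3·M̄R̄/d₂ = 33.7500 − 3 × 0.8640 / 1.128 = 31.4521

31.452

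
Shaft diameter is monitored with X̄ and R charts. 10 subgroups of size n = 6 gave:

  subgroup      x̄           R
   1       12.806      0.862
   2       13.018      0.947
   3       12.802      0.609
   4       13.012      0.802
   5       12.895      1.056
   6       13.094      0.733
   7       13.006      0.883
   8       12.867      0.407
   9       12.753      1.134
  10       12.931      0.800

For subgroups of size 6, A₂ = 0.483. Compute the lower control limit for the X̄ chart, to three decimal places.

X̄̄ = (12.806 + 13.018 + 12.802 + 13.012 + 12.895 + 13.094 + 13.006 + 12.867 + 12.753 + 12.931) / 10 = 129.1840 / 10 = 12.9184
R̄ = (0.862 + 0.947 + 0.609 + 0.802 + 1.056 + 0.733 + 0.883 + 0.407 + 1.134 + 0.800) / 10 = 8.2330 / 10 = 0.8233
LCL = X̄̄ − A₂·R̄ = 12.9184 − 0.483 × 0.8233 = 12.5207

12.521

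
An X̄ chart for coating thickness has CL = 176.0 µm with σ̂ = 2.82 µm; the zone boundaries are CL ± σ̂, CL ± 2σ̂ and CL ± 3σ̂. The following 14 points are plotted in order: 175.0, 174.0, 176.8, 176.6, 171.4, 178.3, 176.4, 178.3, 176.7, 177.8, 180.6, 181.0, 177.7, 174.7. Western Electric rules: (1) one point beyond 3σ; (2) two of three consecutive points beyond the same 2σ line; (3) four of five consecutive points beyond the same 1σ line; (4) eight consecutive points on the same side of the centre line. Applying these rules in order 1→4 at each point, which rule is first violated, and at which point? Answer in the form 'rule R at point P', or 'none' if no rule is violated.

rule 4 at point 13

Zone of each point (C = within 1σ̂, B = 1σ̂–2σ̂, A = 2σ̂–3σ̂, * = beyond 3σ̂; sign = side of CL): 1:-C, 2:-C, 3:+C, 4:+C, 5:-B, 6:+C, 7:+C, 8:+C, 9:+C, 10:+C, 11:+B, 12:+B, 13:+C, 14:-C
Rule 4 (eight consecutive points on the same side of the centre line) is satisfied at point 13.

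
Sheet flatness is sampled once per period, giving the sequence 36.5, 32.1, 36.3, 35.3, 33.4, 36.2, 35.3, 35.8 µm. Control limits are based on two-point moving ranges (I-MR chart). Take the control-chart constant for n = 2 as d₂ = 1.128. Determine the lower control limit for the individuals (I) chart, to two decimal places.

29.15

X̄ = (36.5 + 32.1 + 36.3 + 35.3 + 33.4 + 36.2 + 35.3 + 35.8) / 8 = 35.1125
Moving ranges: 4.4, 4.2, 1.0, 1.9, 2.8, 0.9, 0.5; M̄R̄ = 15.7000 / 7 = 2.2429
LCL = X̄ − 3·M̄R̄/d₂ = 35.1125 − 3 × 2.2429 / 1.128 = 29.1475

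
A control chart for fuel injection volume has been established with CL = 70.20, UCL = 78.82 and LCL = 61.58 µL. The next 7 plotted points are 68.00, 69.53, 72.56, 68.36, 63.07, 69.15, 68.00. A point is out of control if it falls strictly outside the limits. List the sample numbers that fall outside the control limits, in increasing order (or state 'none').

none

All 7 points lie within [61.58, 78.82].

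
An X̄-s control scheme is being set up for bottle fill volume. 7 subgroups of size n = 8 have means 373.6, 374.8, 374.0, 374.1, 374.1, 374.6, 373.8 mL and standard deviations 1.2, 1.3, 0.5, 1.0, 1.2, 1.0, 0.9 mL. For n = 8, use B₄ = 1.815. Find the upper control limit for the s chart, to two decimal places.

1.84

s̄ = (1.2 + 1.3 + 0.5 + 1.0 + 1.2 + 1.0 + 0.9) / 7 = 1.0143
UCL_s = B₄·s̄ = 1.815 × 1.0143 = 1.8409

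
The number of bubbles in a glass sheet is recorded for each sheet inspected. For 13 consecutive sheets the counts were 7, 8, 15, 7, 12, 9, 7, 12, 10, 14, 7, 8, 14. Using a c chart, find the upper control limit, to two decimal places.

19.49

c̄ = (7 + 8 + 15 + 7 + 12 + 9 + 7 + 12 + 10 + 14 + 7 + 8 + 14) / 13 = 130 / 13 = 10.0000
UCL = c̄ + 3√c̄ = 10.0000 + 3 × √10.0000 = 10.0000 + 3 × 3.1623 = 19.4868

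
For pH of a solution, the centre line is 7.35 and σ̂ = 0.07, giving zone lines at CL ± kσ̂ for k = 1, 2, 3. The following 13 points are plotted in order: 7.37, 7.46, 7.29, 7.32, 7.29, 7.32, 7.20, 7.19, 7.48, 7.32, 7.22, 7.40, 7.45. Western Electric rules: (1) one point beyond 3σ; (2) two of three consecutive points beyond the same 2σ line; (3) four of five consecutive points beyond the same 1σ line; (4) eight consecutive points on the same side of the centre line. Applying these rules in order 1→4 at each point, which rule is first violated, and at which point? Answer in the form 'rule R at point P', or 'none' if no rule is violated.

rule 2 at point 8

Zone of each point (C = within 1σ̂, B = 1σ̂–2σ̂, A = 2σ̂–3σ̂, * = beyond 3σ̂; sign = side of CL): 1:+C, 2:+B, 3:-C, 4:-C, 5:-C, 6:-C, 7:-A, 8:-A, 9:+B, 10:-C, 11:-B, 12:+C, 13:+B
Rule 2 (two of three consecutive points beyond the same 2σ limit) is satisfied at point 8.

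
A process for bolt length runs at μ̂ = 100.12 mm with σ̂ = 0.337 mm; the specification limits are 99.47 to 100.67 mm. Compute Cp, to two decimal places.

Cp = (USL − LSL) / (6σ̂) = (100.67 − 99.47) / (6 × 0.337) = 1.2000 / 2.0220 = 0.5935

0.59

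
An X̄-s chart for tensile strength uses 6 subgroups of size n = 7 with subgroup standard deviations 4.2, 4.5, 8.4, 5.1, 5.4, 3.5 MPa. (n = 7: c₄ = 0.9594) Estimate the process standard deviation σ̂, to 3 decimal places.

s̄ = (4.2 + 4.5 + 8.4 + 5.1 + 5.4 + 3.5) / 6 = 5.1833
σ̂ = s̄ / c₄ = 5.1833 / 0.9594 = 5.4027

5.403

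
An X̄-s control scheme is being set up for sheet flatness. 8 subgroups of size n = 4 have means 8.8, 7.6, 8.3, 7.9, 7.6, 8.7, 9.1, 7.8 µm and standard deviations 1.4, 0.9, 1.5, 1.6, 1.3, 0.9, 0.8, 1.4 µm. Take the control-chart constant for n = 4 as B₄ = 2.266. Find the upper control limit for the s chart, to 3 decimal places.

2.776

s̄ = (1.4 + 0.9 + 1.5 + 1.6 + 1.3 + 0.9 + 0.8 + 1.4) / 8 = 1.2250
UCL_s = B₄·s̄ = 2.266 × 1.2250 = 2.7759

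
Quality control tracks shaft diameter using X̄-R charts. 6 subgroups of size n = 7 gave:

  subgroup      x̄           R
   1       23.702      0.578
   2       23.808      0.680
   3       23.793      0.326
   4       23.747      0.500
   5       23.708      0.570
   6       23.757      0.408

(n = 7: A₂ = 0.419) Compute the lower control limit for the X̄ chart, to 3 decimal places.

23.539

X̄̄ = (23.702 + 23.808 + 23.793 + 23.747 + 23.708 + 23.757) / 6 = 142.5150 / 6 = 23.7525
R̄ = (0.578 + 0.680 + 0.326 + 0.500 + 0.570 + 0.408) / 6 = 3.0620 / 6 = 0.5103
LCL = X̄̄ − A₂·R̄ = 23.7525 − 0.419 × 0.5103 = 23.5387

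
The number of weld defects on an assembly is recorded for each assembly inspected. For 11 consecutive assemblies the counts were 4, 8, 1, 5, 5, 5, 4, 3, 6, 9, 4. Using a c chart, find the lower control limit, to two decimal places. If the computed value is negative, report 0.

0.00

c̄ = (4 + 8 + 1 + 5 + 5 + 5 + 4 + 3 + 6 + 9 + 4) / 11 = 54 / 11 = 4.9091
LCL = c̄ − 3√c̄ = 4.9091 − 3 × 2.2156 = -1.7378 → 0 (cannot be negative)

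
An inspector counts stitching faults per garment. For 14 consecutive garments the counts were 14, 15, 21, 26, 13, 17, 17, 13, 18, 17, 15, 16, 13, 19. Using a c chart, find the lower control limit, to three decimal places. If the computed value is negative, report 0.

c̄ = (14 + 15 + 21 + 26 + 13 + 17 + 17 + 13 + 18 + 17 + 15 + 16 + 13 + 19) / 14 = 234 / 14 = 16.7143
LCL = c̄ − 3√c̄ = 16.7143 − 3 × 4.0883 = 4.4494

4.449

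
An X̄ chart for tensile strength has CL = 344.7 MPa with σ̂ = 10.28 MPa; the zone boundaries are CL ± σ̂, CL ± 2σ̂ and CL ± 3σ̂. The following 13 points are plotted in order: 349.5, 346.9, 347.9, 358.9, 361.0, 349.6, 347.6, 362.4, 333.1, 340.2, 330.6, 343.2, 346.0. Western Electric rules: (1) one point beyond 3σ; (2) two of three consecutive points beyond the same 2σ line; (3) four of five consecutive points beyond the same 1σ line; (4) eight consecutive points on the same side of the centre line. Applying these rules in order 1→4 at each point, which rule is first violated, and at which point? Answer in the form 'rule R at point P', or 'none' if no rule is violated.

rule 4 at point 8

Zone of each point (C = within 1σ̂, B = 1σ̂–2σ̂, A = 2σ̂–3σ̂, * = beyond 3σ̂; sign = side of CL): 1:+C, 2:+C, 3:+C, 4:+B, 5:+B, 6:+C, 7:+C, 8:+B, 9:-B, 10:-C, 11:-B, 12:-C, 13:+C
Rule 4 (eight consecutive points on the same side of the centre line) is satisfied at point 8.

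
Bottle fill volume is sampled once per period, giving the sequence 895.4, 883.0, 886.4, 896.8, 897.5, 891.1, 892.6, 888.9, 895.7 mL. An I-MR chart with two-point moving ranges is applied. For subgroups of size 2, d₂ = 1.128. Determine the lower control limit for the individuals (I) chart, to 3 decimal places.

X̄ = (895.4 + 883.0 + 886.4 + 896.8 + 897.5 + 891.1 + 892.6 + 888.9 + 895.7) / 9 = 891.9333
Moving ranges: 12.4, 3.4, 10.4, 0.7, 6.4, 1.5, 3.7, 6.8; M̄R̄ = 45.3000 / 8 = 5.6625
LCL = X̄ − 3·M̄R̄/d₂ = 891.9333 − 3 × 5.6625 / 1.128 = 876.8735

876.873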